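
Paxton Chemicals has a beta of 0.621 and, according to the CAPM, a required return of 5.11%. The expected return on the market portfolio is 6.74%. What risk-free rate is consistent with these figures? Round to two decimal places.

2.44%

E(R) = R_f + β(E(R_m) − R_f) = R_f(1 − β) + β·E(R_m)
5.11% = R_f × (1 − 0.621) + 0.621 × 6.74%
5.11% = R_f × 0.379 + 4.18554%
R_f = (5.11% − 4.18554%) / 0.379 = 2.44%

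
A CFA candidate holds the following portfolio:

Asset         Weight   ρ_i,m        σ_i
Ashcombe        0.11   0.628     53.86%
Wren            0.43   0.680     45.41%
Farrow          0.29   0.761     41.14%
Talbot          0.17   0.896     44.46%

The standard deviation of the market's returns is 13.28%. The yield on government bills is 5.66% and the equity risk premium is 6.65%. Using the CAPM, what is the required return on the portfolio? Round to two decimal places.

β_Ashcombe = 0.628 × 53.86% / 13.28% = 2.5470
β_Wren = 0.680 × 45.41% / 13.28% = 2.3252
β_Farrow = 0.761 × 41.14% / 13.28% = 2.3575
β_Talbot = 0.896 × 44.46% / 13.28% = 2.9997
β_P = Σ w_i β_i = 0.11×2.5470 + 0.43×2.3252 + 0.29×2.3575 + 0.17×2.9997 = 2.4736
E(R_P) = R_f + β_P × MRP = 5.66% + 2.4736 × 6.65% = 22.11%

22.11%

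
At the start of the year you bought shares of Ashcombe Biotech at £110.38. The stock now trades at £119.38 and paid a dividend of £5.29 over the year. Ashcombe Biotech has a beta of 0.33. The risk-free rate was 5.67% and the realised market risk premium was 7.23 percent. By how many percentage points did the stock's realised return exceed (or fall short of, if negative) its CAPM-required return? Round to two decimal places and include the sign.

Realised HPR = (P1 + D1 − P0) / P0 = (119.38 + 5.29 − 110.38) / 110.38 = 14.29 / 110.38 = 12.9462%
CAPM required = R_f + β·MRP = 5.67% + 0.33 × 7.23% = 8.0559%
α = realised − required = 12.9462% − 8.0559% = +4.89%

+4.89%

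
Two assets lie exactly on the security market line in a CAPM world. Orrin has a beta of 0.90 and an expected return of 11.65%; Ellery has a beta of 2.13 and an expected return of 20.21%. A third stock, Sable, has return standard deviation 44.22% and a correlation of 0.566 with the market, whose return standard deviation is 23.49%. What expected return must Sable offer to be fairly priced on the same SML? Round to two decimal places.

12.80%

MRP = (20.21% − 11.65%) / (2.13 − 0.90) = 6.9593%
R_f = 11.65% − 0.90 × 6.9593% = 5.3866%
β_Sable = ρ·σ_i/σ_m = 0.566 × 44.22 / 23.49 = 1.0655
E(R_Sable) = R_f + β × MRP = 5.3866% + 1.0655 × 6.9593% = 12.80%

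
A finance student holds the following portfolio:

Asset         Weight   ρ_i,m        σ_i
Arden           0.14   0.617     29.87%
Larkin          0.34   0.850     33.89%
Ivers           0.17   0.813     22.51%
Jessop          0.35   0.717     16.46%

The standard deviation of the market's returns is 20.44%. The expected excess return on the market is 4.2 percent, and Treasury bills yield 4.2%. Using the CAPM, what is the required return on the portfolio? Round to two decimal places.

8.23%

β_Arden = 0.617 × 29.87% / 20.44% = 0.9017
β_Larkin = 0.850 × 33.89% / 20.44% = 1.4093
β_Ivers = 0.813 × 22.51% / 20.44% = 0.8953
β_Jessop = 0.717 × 16.46% / 20.44% = 0.5774
β_P = Σ w_i β_i = 0.14×0.9017 + 0.34×1.4093 + 0.17×0.8953 + 0.35×0.5774 = 0.9597
E(R_P) = R_f + β_P × MRP = 4.2% + 0.9597 × 4.2% = 8.23%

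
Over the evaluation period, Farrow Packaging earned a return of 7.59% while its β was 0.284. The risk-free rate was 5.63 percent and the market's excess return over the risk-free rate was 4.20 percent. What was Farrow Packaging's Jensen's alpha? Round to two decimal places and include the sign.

+0.77%

CAPM benchmark = R_f + β(R_m − R_f) = 5.63% + 0.284 × 4.20% = 6.82280%
α = actual − benchmark = 7.59% − 6.82280% = +0.77%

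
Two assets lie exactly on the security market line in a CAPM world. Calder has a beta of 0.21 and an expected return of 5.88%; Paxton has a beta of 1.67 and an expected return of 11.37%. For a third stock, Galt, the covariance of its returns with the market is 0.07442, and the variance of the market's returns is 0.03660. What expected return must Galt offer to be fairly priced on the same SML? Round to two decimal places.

12.74%

MRP = (11.37% − 5.88%) / (1.67 − 0.21) = 3.7603%
R_f = 5.88% − 0.21 × 3.7603% = 5.0903%
β_Galt = Cov / Var(R_m) = 0.07442 / 0.03660 = 2.0333
E(R_Galt) = R_f + β × MRP = 5.0903% + 2.0333 × 3.7603% = 12.74%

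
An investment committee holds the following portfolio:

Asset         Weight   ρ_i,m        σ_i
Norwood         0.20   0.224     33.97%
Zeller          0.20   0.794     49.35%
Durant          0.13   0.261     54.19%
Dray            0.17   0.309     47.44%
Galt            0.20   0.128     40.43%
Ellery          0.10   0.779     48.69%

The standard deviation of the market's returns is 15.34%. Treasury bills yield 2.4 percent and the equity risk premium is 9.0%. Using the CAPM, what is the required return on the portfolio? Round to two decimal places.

13.26%

β_Norwood = 0.224 × 33.97% / 15.34% = 0.4960
β_Zeller = 0.794 × 49.35% / 15.34% = 2.5544
β_Durant = 0.261 × 54.19% / 15.34% = 0.9220
β_Dray = 0.309 × 47.44% / 15.34% = 0.9556
β_Galt = 0.128 × 40.43% / 15.34% = 0.3374
β_Ellery = 0.779 × 48.69% / 15.34% = 2.4726
β_P = Σ w_i β_i = 0.20×0.4960 + 0.20×2.5544 + 0.13×0.9220 + 0.17×0.9556 + 0.20×0.3374 + 0.10×2.4726 = 1.2071
E(R_P) = R_f + β_P × MRP = 2.4% + 1.2071 × 9.0% = 13.26%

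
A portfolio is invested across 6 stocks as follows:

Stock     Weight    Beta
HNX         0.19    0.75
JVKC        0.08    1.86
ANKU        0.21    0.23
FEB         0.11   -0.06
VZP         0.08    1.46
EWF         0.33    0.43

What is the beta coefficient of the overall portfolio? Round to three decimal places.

0.592

β_P = Σ w_i β_i = 0.19×0.75 + 0.08×1.86 + 0.21×0.23 + 0.11×-0.06 + 0.08×1.46 + 0.33×0.43 = 0.5917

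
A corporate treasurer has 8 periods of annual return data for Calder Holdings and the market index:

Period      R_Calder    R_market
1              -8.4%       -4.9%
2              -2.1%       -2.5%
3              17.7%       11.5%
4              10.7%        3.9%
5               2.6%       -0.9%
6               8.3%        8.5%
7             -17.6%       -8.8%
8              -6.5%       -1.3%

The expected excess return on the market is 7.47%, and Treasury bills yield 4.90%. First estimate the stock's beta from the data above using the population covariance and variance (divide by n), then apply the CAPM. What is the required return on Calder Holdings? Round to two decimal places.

Mean R_i = (-8.4 − 2.1 + 17.7 + 10.7 + 2.6 + 8.3 − 17.6 − 6.5) / 8 = 0.5875%
Mean R_m = (-4.9 − 2.5 + 11.5 + 3.9 − 0.9 + 8.5 − 8.8 − 1.3) / 8 = 0.6875%
Σ(R_i − R̄_i)(R_m − R̄_m) = 519.9988  ⇒  Cov = 519.9988 / 8 = 64.9999
Σ(R_m − R̄_m)² = 326.1288  ⇒  Var(R_m) = 326.1288 / 8 = 40.7661
β = Cov / Var(R_m) = 64.9999 / 40.7661 = 1.5945
E(R) = R_f + β × MRP = 4.90% + 1.5945 × 7.47% = 16.81%

16.81%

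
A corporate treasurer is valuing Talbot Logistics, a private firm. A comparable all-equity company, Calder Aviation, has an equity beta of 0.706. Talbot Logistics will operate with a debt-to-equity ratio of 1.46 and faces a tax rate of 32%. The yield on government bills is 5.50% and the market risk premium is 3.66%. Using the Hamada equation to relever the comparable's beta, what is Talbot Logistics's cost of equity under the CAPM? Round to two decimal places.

β_L = β_U × [1 + (1 − t)(D/E)] = 0.706 × [1 + (1 − 0.32) × 1.46]
    = 0.706 × [1 + 0.68 × 1.46] = 0.706 × 1.9928 = 1.4069
E(R) = R_f + β_L × MRP = 5.50% + 1.4069 × 3.66% = 10.65%

10.65%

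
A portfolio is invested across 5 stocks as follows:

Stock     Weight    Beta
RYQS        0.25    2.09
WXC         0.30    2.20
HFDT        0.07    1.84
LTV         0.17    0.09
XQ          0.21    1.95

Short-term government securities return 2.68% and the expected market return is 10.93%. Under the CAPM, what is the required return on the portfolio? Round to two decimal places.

β_P = Σ w_i β_i = 0.25×2.09 + 0.30×2.20 + 0.07×1.84 + 0.17×0.09 + 0.21×1.95 = 1.7361
MRP = 10.93% − 2.68% = 8.25%
E(R_P) = R_f + β_P × MRP = 2.68% + 1.7361 × 8.25% = 17.00%

17.00%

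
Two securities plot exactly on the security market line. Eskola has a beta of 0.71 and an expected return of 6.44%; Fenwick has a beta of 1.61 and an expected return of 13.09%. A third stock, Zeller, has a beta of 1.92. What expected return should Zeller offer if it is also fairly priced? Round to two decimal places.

15.38%

MRP (SML slope) = (13.09% − 6.44%) / (1.61 − 0.71) = 6.65% / 0.90 = 7.3889%
R_f (intercept) = 6.44% − 0.71 × 7.3889% = 1.1939%
E(R_Zeller) = R_f + β × MRP = 1.1939% + 1.92 × 7.3889% = 15.38%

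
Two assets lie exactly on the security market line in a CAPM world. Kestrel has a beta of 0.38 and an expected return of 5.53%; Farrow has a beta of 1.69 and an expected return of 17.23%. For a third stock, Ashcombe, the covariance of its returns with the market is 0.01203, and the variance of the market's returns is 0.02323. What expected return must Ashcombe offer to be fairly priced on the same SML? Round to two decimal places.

6.76%

MRP = (17.23% − 5.53%) / (1.69 − 0.38) = 8.9313%
R_f = 5.53% − 0.38 × 8.9313% = 2.1361%
β_Ashcombe = Cov / Var(R_m) = 0.01203 / 0.02323 = 0.5179
E(R_Ashcombe) = R_f + β × MRP = 2.1361% + 0.5179 × 8.9313% = 6.76%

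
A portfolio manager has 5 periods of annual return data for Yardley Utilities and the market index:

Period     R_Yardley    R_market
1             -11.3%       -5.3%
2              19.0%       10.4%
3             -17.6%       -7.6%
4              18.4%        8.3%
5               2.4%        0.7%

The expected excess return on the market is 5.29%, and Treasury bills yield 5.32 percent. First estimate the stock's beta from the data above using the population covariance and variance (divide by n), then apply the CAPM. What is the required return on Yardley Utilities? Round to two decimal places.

16.35%

Mean R_i = (-11.3 + 19.0 − 17.6 + 18.4 + 2.4) / 5 = 2.1800%
Mean R_m = (-5.3 + 10.4 − 7.6 + 8.3 + 0.7) / 5 = 1.3000%
Σ(R_i − R̄_i)(R_m − R̄_m) = 531.4800  ⇒  Cov = 531.4800 / 5 = 106.2960
Σ(R_m − R̄_m)² = 254.9400  ⇒  Var(R_m) = 254.9400 / 5 = 50.9880
β = Cov / Var(R_m) = 106.2960 / 50.9880 = 2.0847
E(R) = R_f + β × MRP = 5.32% + 2.0847 × 5.29% = 16.35%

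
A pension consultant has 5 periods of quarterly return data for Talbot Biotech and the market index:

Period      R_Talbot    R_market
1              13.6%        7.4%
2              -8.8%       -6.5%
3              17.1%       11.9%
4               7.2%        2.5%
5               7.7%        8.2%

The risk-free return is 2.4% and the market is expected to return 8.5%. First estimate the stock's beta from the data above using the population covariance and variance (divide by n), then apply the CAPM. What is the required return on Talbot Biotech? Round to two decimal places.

Mean R_i = (13.6 − 8.8 + 17.1 + 7.2 + 7.7) / 5 = 7.3600%
Mean R_m = (7.4 − 6.5 + 11.9 + 2.5 + 8.2) / 5 = 4.7000%
Σ(R_i − R̄_i)(R_m − R̄_m) = 269.5100  ⇒  Cov = 269.5100 / 5 = 53.9020
Σ(R_m − R̄_m)² = 201.6600  ⇒  Var(R_m) = 201.6600 / 5 = 40.3320
β = Cov / Var(R_m) = 53.9020 / 40.3320 = 1.3365
MRP = 8.5% − 2.4% = 6.10%
E(R) = R_f + β × MRP = 2.4% + 1.3365 × 6.1% = 10.55%

10.55%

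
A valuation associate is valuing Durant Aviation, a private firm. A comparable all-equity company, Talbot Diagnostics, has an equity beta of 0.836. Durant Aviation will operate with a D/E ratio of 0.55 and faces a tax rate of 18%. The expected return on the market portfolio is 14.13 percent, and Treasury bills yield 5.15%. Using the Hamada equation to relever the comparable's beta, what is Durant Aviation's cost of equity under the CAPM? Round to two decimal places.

β_L = β_U × [1 + (1 − t)(D/E)] = 0.836 × [1 + (1 − 0.18) × 0.55]
    = 0.836 × [1 + 0.82 × 0.55] = 0.836 × 1.4510 = 1.2130
MRP = 14.13% − 5.15% = 8.98%
E(R) = R_f + β_L × MRP = 5.15% + 1.2130 × 8.98% = 16.04%

16.04%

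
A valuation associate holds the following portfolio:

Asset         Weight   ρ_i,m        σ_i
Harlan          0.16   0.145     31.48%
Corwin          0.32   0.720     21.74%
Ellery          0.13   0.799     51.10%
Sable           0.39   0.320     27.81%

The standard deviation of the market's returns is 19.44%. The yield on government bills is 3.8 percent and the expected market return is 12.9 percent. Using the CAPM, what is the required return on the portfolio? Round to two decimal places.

β_Harlan = 0.145 × 31.48% / 19.44% = 0.2348
β_Corwin = 0.720 × 21.74% / 19.44% = 0.8052
β_Ellery = 0.799 × 51.10% / 19.44% = 2.1003
β_Sable = 0.320 × 27.81% / 19.44% = 0.4578
β_P = Σ w_i β_i = 0.16×0.2348 + 0.32×0.8052 + 0.13×2.1003 + 0.39×0.4578 = 0.7468
MRP = 12.9% − 3.8% = 9.10%
E(R_P) = R_f + β_P × MRP = 3.8% + 0.7468 × 9.1% = 10.60%

10.60%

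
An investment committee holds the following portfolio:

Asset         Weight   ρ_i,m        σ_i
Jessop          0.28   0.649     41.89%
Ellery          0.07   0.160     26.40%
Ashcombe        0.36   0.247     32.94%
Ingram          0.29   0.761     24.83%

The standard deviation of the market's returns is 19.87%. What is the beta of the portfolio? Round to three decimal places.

0.821

β_Jessop = 0.649 × 41.89% / 19.87% = 1.3682
β_Ellery = 0.160 × 26.40% / 19.87% = 0.2126
β_Ashcombe = 0.247 × 32.94% / 19.87% = 0.4095
β_Ingram = 0.761 × 24.83% / 19.87% = 0.9510
β_P = Σ w_i β_i = 0.28×1.3682 + 0.07×0.2126 + 0.36×0.4095 + 0.29×0.9510 = 0.8212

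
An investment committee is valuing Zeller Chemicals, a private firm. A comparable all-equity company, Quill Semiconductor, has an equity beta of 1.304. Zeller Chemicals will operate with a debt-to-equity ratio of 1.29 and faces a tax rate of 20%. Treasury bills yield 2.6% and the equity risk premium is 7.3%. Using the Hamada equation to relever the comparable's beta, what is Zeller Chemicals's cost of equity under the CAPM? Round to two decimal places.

21.94%

β_L = β_U × [1 + (1 − t)(D/E)] = 1.304 × [1 + (1 − 0.20) × 1.29]
    = 1.304 × [1 + 0.80 × 1.29] = 1.304 × 2.0320 = 2.6497
E(R) = R_f + β_L × MRP = 2.6% + 2.6497 × 7.3% = 21.94%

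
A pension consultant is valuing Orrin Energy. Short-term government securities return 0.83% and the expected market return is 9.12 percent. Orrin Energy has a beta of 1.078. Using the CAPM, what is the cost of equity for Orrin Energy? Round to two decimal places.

Market risk premium = E(R_m) − R_f = 9.12% − 0.83% = 8.29%
E(R) = R_f + β × MRP = 0.83% + 1.078 × 8.29% = 9.77%

9.77%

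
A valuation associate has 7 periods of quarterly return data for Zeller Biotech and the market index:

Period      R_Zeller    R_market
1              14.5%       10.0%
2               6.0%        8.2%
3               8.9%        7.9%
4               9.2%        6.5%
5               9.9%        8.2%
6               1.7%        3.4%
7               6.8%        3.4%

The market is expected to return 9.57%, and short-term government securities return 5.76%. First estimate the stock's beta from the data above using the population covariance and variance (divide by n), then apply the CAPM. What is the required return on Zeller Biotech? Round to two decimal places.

Mean R_i = (14.5 + 6.0 + 8.9 + 9.2 + 9.9 + 1.7 + 6.8) / 7 = 8.1429%
Mean R_m = (10.0 + 8.2 + 7.9 + 6.5 + 8.2 + 3.4 + 3.4) / 7 = 6.8000%
Σ(R_i − R̄_i)(R_m − R̄_m) = 46.7900  ⇒  Cov = 46.7900 / 7 = 6.6843
Σ(R_m − R̄_m)² = 38.5800  ⇒  Var(R_m) = 38.5800 / 7 = 5.5114
β = Cov / Var(R_m) = 6.6843 / 5.5114 = 1.2128
MRP = 9.57% − 5.76% = 3.81%
E(R) = R_f + β × MRP = 5.76% + 1.2128 × 3.81% = 10.38%

10.38%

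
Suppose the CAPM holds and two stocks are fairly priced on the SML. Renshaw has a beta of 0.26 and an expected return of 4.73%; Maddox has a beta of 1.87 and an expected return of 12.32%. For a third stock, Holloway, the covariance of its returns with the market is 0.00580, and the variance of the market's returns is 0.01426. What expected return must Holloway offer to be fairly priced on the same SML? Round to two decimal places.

5.42%

MRP = (12.32% − 4.73%) / (1.87 − 0.26) = 4.7143%
R_f = 4.73% − 0.26 × 4.7143% = 3.5043%
β_Holloway = Cov / Var(R_m) = 0.00580 / 0.01426 = 0.4067
E(R_Holloway) = R_f + β × MRP = 3.5043% + 0.4067 × 4.7143% = 5.42%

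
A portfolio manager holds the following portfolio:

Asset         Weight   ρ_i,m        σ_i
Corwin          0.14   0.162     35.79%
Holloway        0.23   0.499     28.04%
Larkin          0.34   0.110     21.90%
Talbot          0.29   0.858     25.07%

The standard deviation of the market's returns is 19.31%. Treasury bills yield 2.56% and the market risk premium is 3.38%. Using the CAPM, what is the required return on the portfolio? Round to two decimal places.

4.50%

β_Corwin = 0.162 × 35.79% / 19.31% = 0.3003
β_Holloway = 0.499 × 28.04% / 19.31% = 0.7246
β_Larkin = 0.110 × 21.90% / 19.31% = 0.1248
β_Talbot = 0.858 × 25.07% / 19.31% = 1.1139
β_P = Σ w_i β_i = 0.14×0.3003 + 0.23×0.7246 + 0.34×0.1248 + 0.29×1.1139 = 0.5742
E(R_P) = R_f + β_P × MRP = 2.56% + 0.5742 × 3.38% = 4.50%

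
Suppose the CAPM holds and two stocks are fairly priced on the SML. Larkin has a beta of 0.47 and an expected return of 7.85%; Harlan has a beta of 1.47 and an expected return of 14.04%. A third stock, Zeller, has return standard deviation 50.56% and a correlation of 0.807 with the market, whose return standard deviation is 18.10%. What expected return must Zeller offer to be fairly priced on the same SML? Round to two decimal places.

18.89%

MRP = (14.04% − 7.85%) / (1.47 − 0.47) = 6.1900%
R_f = 7.85% − 0.47 × 6.1900% = 4.9407%
β_Zeller = ρ·σ_i/σ_m = 0.807 × 50.56 / 18.10 = 2.2542
E(R_Zeller) = R_f + β × MRP = 4.9407% + 2.2542 × 6.1900% = 18.89%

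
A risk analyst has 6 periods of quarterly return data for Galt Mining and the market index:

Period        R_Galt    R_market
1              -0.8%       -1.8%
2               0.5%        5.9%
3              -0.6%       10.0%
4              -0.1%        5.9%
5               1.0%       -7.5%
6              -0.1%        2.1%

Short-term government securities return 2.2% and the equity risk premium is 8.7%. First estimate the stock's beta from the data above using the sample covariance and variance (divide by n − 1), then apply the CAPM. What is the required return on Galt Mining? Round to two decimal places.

1.78%

Mean R_i = (-0.8 + 0.5 − 0.6 − 0.1 + 1.0 − 0.1) / 6 = -0.0167%
Mean R_m = (-1.8 + 5.9 + 10.0 + 5.9 − 7.5 + 2.1) / 6 = 2.4333%
Σ(R_i − R̄_i)(R_m − R̄_m) = -9.6667  ⇒  Cov = -9.6667 / 5 = -1.9333
Σ(R_m − R̄_m)² = 197.9933  ⇒  Var(R_m) = 197.9933 / 5 = 39.5987
β = Cov / Var(R_m) = -1.9333 / 39.5987 = -0.0488
E(R) = R_f + β × MRP = 2.2% + -0.0488 × 8.7% = 1.78%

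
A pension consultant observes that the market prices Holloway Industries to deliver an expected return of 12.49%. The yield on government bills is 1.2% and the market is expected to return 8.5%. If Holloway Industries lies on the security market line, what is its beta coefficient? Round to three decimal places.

1.547

MRP = 8.5% − 1.2% = 7.30%
β = (E(R) − R_f) / MRP = (12.49% − 1.2%) / 7.3% = 11.29% / 7.3% = 1.547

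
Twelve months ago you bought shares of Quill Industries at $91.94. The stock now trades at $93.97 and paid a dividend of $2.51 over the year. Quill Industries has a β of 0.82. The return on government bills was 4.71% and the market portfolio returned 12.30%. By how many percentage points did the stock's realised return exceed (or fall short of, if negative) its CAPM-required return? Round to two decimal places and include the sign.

Realised HPR = (P1 + D1 − P0) / P0 = (93.97 + 2.51 − 91.94) / 91.94 = 4.54 / 91.94 = 4.9380%
MRP = 12.30% − 4.71% = 7.59%
CAPM required = R_f + β·MRP = 4.71% + 0.82 × 7.59% = 10.9338%
α = realised − required = 4.9380% − 10.9338% = -6.00%

-6.00%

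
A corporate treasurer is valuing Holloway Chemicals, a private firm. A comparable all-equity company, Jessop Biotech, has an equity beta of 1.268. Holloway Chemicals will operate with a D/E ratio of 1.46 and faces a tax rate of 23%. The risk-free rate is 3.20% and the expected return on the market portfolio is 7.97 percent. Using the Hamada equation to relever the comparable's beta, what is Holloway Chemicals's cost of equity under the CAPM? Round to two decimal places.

16.05%

β_L = β_U × [1 + (1 − t)(D/E)] = 1.268 × [1 + (1 − 0.23) × 1.46]
    = 1.268 × [1 + 0.77 × 1.46] = 1.268 × 2.1242 = 2.6935
MRP = 7.97% − 3.20% = 4.77%
E(R) = R_f + β_L × MRP = 3.20% + 2.6935 × 4.77% = 16.05%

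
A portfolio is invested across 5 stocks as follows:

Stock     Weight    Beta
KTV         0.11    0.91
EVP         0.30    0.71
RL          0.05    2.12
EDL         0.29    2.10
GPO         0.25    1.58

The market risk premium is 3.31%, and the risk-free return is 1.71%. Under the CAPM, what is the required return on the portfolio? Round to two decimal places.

β_P = Σ w_i β_i = 0.11×0.91 + 0.30×0.71 + 0.05×2.12 + 0.29×2.10 + 0.25×1.58 = 1.4231
E(R_P) = R_f + β_P × MRP = 1.71% + 1.4231 × 3.31% = 6.42%

6.42%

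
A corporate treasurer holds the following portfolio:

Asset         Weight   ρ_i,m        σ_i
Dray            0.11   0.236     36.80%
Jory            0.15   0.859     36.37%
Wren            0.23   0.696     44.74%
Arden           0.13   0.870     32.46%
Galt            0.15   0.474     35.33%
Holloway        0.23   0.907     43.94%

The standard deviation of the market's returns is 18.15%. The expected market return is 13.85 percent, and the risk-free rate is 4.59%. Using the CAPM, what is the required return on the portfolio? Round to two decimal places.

β_Dray = 0.236 × 36.80% / 18.15% = 0.4785
β_Jory = 0.859 × 36.37% / 18.15% = 1.7213
β_Wren = 0.696 × 44.74% / 18.15% = 1.7156
β_Arden = 0.870 × 32.46% / 18.15% = 1.5559
β_Galt = 0.474 × 35.33% / 18.15% = 0.9227
β_Holloway = 0.907 × 43.94% / 18.15% = 2.1958
β_P = Σ w_i β_i = 0.11×0.4785 + 0.15×1.7213 + 0.23×1.7156 + 0.13×1.5559 + 0.15×0.9227 + 0.23×2.1958 = 1.5511
MRP = 13.85% − 4.59% = 9.26%
E(R_P) = R_f + β_P × MRP = 4.59% + 1.5511 × 9.26% = 18.95%

18.95%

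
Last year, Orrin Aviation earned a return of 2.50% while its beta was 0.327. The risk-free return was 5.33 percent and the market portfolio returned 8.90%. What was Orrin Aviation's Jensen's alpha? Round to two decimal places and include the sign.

-4.00%

Market excess return = 8.90% − 5.33% = 3.57%
CAPM benchmark = R_f + β(R_m − R_f) = 5.33% + 0.327 × 3.57% = 6.49739%
α = actual − benchmark = 2.50% − 6.49739% = -4.00%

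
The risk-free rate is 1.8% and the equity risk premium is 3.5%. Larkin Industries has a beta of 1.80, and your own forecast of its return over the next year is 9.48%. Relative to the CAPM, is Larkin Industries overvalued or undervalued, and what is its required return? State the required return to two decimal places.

Required return = R_f + β·MRP = 1.8% + 1.80 × 3.5% = 8.10%
Forecast 9.48% > required 8.10% → the stock plots above the SML → undervalued.

Undervalued; required return 8.10%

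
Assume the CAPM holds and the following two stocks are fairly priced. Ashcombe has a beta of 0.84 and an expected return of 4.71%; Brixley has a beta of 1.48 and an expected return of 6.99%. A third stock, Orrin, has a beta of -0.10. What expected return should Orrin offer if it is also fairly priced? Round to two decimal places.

1.36%

MRP (SML slope) = (6.99% − 4.71%) / (1.48 − 0.84) = 2.28% / 0.64 = 3.5625%
R_f (intercept) = 4.71% − 0.84 × 3.5625% = 1.7175%
E(R_Orrin) = R_f + β × MRP = 1.7175% + -0.10 × 3.5625% = 1.36%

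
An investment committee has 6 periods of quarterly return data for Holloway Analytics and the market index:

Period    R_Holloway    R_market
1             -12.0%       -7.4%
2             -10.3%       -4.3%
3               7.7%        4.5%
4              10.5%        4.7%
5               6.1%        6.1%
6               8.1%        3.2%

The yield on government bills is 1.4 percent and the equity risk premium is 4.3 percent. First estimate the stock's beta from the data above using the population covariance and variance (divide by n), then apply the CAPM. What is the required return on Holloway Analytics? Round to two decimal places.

Mean R_i = (-12.0 − 10.3 + 7.7 + 10.5 + 6.1 + 8.1) / 6 = 1.6833%
Mean R_m = (-7.4 − 4.3 + 4.5 + 4.7 + 6.1 + 3.2) / 6 = 1.1333%
Σ(R_i − R̄_i)(R_m − R̄_m) = 268.7733  ⇒  Cov = 268.7733 / 6 = 44.7956
Σ(R_m − R̄_m)² = 155.3333  ⇒  Var(R_m) = 155.3333 / 6 = 25.8889
β = Cov / Var(R_m) = 44.7956 / 25.8889 = 1.7303
E(R) = R_f + β × MRP = 1.4% + 1.7303 × 4.3% = 8.84%

8.84%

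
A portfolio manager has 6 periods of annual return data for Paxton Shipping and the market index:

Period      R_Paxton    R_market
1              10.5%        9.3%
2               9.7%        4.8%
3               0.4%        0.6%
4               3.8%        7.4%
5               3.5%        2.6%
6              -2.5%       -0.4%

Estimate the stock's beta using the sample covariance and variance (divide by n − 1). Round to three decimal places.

1.091

Mean R_i = (10.5 + 9.7 + 0.4 + 3.8 + 3.5 − 2.5) / 6 = 4.2333%
Mean R_m = (9.3 + 4.8 + 0.6 + 7.4 + 2.6 − 0.4) / 6 = 4.0500%
Σ(R_i − R̄_i)(R_m − R̄_m) = 79.8000  ⇒  Cov = 79.8000 / 5 = 15.9600
Σ(R_m − R̄_m)² = 73.1550  ⇒  Var(R_m) = 73.1550 / 5 = 14.6310
β = Cov / Var(R_m) = 15.9600 / 14.6310 = 1.0908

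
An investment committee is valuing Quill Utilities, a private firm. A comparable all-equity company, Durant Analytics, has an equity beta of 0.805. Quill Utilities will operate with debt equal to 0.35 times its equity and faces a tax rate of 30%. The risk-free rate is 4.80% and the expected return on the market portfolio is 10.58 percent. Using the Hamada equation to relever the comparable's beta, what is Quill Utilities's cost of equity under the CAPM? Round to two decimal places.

β_L = β_U × [1 + (1 − t)(D/E)] = 0.805 × [1 + (1 − 0.30) × 0.35]
    = 0.805 × [1 + 0.70 × 0.35] = 0.805 × 1.2450 = 1.0022
MRP = 10.58% − 4.80% = 5.78%
E(R) = R_f + β_L × MRP = 4.80% + 1.0022 × 5.78% = 10.59%

10.59%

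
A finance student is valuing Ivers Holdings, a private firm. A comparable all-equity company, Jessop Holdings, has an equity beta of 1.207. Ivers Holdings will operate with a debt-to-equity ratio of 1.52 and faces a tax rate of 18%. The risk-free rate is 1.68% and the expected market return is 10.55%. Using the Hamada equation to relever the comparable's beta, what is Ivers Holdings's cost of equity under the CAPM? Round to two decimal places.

25.73%

β_L = β_U × [1 + (1 − t)(D/E)] = 1.207 × [1 + (1 − 0.18) × 1.52]
    = 1.207 × [1 + 0.82 × 1.52] = 1.207 × 2.2464 = 2.7114
MRP = 10.55% − 1.68% = 8.87%
E(R) = R_f + β_L × MRP = 1.68% + 2.7114 × 8.87% = 25.73%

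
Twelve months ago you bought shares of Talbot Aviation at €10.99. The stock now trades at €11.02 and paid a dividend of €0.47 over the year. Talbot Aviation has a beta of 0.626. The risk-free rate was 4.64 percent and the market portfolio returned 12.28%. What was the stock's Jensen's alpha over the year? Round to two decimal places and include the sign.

Realised HPR = (P1 + D1 − P0) / P0 = (11.02 + 0.47 − 10.99) / 10.99 = 0.50 / 10.99 = 4.5496%
MRP = 12.28% − 4.64% = 7.64%
CAPM required = R_f + β·MRP = 4.64% + 0.626 × 7.64% = 9.42264%
α = realised − required = 4.5496% − 9.42264% = -4.87%

-4.87%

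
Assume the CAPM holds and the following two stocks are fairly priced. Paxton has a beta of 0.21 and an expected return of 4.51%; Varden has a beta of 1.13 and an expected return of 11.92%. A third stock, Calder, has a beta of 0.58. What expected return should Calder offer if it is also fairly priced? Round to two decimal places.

7.49%

MRP (SML slope) = (11.92% − 4.51%) / (1.13 − 0.21) = 7.41% / 0.92 = 8.0543%
R_f (intercept) = 4.51% − 0.21 × 8.0543% = 2.8186%
E(R_Calder) = R_f + β × MRP = 2.8186% + 0.58 × 8.0543% = 7.49%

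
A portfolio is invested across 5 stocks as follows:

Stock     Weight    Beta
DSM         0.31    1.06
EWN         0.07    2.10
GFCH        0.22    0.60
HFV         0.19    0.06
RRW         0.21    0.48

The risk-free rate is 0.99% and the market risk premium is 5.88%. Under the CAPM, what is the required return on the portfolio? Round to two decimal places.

β_P = Σ w_i β_i = 0.31×1.06 + 0.07×2.10 + 0.22×0.60 + 0.19×0.06 + 0.21×0.48 = 0.7198
E(R_P) = R_f + β_P × MRP = 0.99% + 0.7198 × 5.88% = 5.22%

5.22%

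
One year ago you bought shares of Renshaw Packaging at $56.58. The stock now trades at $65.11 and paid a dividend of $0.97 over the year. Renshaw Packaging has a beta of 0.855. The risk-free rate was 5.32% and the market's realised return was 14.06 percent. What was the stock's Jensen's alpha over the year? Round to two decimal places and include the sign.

+4.00%

Realised HPR = (P1 + D1 − P0) / P0 = (65.11 + 0.97 − 56.58) / 56.58 = 9.50 / 56.58 = 16.7904%
MRP = 14.06% − 5.32% = 8.74%
CAPM required = R_f + β·MRP = 5.32% + 0.855 × 8.74% = 12.79270%
α = realised − required = 16.7904% − 12.79270% = +4.00%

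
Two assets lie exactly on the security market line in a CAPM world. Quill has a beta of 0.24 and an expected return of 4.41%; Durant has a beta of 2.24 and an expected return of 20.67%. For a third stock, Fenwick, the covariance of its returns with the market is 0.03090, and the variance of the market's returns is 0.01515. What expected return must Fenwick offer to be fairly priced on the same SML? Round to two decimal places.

MRP = (20.67% − 4.41%) / (2.24 − 0.24) = 8.1300%
R_f = 4.41% − 0.24 × 8.1300% = 2.4588%
β_Fenwick = Cov / Var(R_m) = 0.03090 / 0.01515 = 2.0396
E(R_Fenwick) = R_f + β × MRP = 2.4588% + 2.0396 × 8.1300% = 19.04%

19.04%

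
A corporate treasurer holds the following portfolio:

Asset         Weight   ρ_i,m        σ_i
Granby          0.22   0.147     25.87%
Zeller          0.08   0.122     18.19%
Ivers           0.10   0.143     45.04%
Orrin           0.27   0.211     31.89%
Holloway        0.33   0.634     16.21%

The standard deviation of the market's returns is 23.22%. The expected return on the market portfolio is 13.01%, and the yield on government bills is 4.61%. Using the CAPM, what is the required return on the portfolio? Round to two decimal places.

7.09%

β_Granby = 0.147 × 25.87% / 23.22% = 0.1638
β_Zeller = 0.122 × 18.19% / 23.22% = 0.0956
β_Ivers = 0.143 × 45.04% / 23.22% = 0.2774
β_Orrin = 0.211 × 31.89% / 23.22% = 0.2898
β_Holloway = 0.634 × 16.21% / 23.22% = 0.4426
β_P = Σ w_i β_i = 0.22×0.1638 + 0.08×0.0956 + 0.10×0.2774 + 0.27×0.2898 + 0.33×0.4426 = 0.2957
MRP = 13.01% − 4.61% = 8.40%
E(R_P) = R_f + β_P × MRP = 4.61% + 0.2957 × 8.40% = 7.09%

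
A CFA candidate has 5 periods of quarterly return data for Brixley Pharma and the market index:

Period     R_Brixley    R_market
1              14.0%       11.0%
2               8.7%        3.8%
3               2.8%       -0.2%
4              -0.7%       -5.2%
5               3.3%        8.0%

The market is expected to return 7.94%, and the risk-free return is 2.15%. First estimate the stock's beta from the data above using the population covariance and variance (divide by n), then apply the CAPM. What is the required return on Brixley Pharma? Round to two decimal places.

Mean R_i = (14.0 + 8.7 + 2.8 − 0.7 + 3.3) / 5 = 5.6200%
Mean R_m = (11.0 + 3.8 − 0.2 − 5.2 + 8.0) / 5 = 3.4800%
Σ(R_i − R̄_i)(R_m − R̄_m) = 118.7520  ⇒  Cov = 118.7520 / 5 = 23.7504
Σ(R_m − R̄_m)² = 165.9680  ⇒  Var(R_m) = 165.9680 / 5 = 33.1936
β = Cov / Var(R_m) = 23.7504 / 33.1936 = 0.7155
MRP = 7.94% − 2.15% = 5.79%
E(R) = R_f + β × MRP = 2.15% + 0.7155 × 5.79% = 6.29%

6.29%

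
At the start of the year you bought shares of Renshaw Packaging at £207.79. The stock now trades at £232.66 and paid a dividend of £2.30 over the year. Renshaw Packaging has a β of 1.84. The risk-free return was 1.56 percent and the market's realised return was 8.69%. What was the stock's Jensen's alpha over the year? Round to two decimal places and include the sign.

-1.60%

Realised HPR = (P1 + D1 − P0) / P0 = (232.66 + 2.30 − 207.79) / 207.79 = 27.17 / 207.79 = 13.0757%
MRP = 8.69% − 1.56% = 7.13%
CAPM required = R_f + β·MRP = 1.56% + 1.84 × 7.13% = 14.6792%
α = realised − required = 13.0757% − 14.6792% = -1.60%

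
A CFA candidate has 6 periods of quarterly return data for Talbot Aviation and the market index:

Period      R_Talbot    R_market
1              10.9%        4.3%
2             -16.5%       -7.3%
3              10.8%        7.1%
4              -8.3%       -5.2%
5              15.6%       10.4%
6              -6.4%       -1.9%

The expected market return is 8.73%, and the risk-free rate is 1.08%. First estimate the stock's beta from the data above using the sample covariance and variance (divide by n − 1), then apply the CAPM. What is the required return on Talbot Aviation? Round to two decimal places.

Mean R_i = (10.9 − 16.5 + 10.8 − 8.3 + 15.6 − 6.4) / 6 = 1.0167%
Mean R_m = (4.3 − 7.3 + 7.1 − 5.2 + 10.4 − 1.9) / 6 = 1.2333%
Σ(R_i − R̄_i)(R_m − R̄_m) = 454.0367  ⇒  Cov = 454.0367 / 5 = 90.8073
Σ(R_m − R̄_m)² = 251.8733  ⇒  Var(R_m) = 251.8733 / 5 = 50.3747
β = Cov / Var(R_m) = 90.8073 / 50.3747 = 1.8026
MRP = 8.73% − 1.08% = 7.65%
E(R) = R_f + β × MRP = 1.08% + 1.8026 × 7.65% = 14.87%

14.87%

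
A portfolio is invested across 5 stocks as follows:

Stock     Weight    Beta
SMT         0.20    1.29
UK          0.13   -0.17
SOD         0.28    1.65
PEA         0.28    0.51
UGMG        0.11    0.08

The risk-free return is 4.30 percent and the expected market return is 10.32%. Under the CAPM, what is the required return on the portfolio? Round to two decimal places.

β_P = Σ w_i β_i = 0.20×1.29 + 0.13×-0.17 + 0.28×1.65 + 0.28×0.51 + 0.11×0.08 = 0.8495
MRP = 10.32% − 4.30% = 6.02%
E(R_P) = R_f + β_P × MRP = 4.30% + 0.8495 × 6.02% = 9.41%

9.41%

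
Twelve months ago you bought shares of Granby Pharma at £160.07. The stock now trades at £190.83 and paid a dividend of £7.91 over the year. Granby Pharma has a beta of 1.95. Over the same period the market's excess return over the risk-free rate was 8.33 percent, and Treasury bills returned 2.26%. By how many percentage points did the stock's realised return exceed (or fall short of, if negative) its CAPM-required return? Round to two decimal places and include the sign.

+5.65%

Realised HPR = (P1 + D1 − P0) / P0 = (190.83 + 7.91 − 160.07) / 160.07 = 38.67 / 160.07 = 24.1582%
CAPM required = R_f + β·MRP = 2.26% + 1.95 × 8.33% = 18.5035%
α = realised − required = 24.1582% − 18.5035% = +5.65%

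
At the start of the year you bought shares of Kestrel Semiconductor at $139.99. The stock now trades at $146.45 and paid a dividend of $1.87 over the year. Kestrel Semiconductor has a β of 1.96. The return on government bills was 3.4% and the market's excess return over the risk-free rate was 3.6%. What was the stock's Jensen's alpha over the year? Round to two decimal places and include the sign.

-4.51%

Realised HPR = (P1 + D1 − P0) / P0 = (146.45 + 1.87 − 139.99) / 139.99 = 8.33 / 139.99 = 5.9504%
CAPM required = R_f + β·MRP = 3.4% + 1.96 × 3.6% = 10.4560%
α = realised − required = 5.9504% − 10.4560% = -4.51%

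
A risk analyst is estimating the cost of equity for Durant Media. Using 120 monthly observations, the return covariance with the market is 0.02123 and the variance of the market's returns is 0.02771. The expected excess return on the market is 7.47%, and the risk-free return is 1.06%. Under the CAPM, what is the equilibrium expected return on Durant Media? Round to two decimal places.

β = Cov(R_i, R_m) / Var(R_m) = 0.02123 / 0.02771 = 0.7661
E(R) = R_f + β × MRP = 1.06% + 0.7661 × 7.47% = 6.78%

6.78%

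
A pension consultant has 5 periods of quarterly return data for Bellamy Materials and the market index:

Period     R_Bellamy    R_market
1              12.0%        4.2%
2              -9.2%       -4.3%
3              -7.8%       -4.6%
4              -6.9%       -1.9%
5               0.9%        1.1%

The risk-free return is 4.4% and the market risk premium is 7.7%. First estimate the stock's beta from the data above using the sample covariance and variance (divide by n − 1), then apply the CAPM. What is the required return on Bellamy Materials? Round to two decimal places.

21.96%

Mean R_i = (12.0 − 9.2 − 7.8 − 6.9 + 0.9) / 5 = -2.2000%
Mean R_m = (4.2 − 4.3 − 4.6 − 1.9 + 1.1) / 5 = -1.1000%
Σ(R_i − R̄_i)(R_m − R̄_m) = 127.8400  ⇒  Cov = 127.8400 / 4 = 31.9600
Σ(R_m − R̄_m)² = 56.0600  ⇒  Var(R_m) = 56.0600 / 4 = 14.0150
β = Cov / Var(R_m) = 31.9600 / 14.0150 = 2.2804
E(R) = R_f + β × MRP = 4.4% + 2.2804 × 7.7% = 21.96%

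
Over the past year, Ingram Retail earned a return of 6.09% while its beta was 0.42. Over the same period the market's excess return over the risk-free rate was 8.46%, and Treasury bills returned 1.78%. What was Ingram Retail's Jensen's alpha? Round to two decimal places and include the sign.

+0.76%

CAPM benchmark = R_f + β(R_m − R_f) = 1.78% + 0.42 × 8.46% = 5.3332%
α = actual − benchmark = 6.09% − 5.3332% = +0.76%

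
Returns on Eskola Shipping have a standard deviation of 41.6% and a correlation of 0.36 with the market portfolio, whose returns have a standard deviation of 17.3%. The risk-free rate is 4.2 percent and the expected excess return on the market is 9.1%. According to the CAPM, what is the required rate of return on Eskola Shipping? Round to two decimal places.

12.08%

β = ρ × σ_i / σ_m = 0.36 × 41.6% / 17.3% = 0.8657
E(R) = 4.2% + 0.8657 × 9.1% = 12.08%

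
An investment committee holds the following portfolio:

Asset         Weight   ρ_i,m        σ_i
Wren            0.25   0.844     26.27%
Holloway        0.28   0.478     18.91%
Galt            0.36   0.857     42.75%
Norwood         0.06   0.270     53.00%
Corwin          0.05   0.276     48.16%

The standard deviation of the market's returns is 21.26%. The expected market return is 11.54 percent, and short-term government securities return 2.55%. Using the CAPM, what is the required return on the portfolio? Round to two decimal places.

β_Wren = 0.844 × 26.27% / 21.26% = 1.0429
β_Holloway = 0.478 × 18.91% / 21.26% = 0.4252
β_Galt = 0.857 × 42.75% / 21.26% = 1.7233
β_Norwood = 0.270 × 53.00% / 21.26% = 0.6731
β_Corwin = 0.276 × 48.16% / 21.26% = 0.6252
β_P = Σ w_i β_i = 0.25×1.0429 + 0.28×0.4252 + 0.36×1.7233 + 0.06×0.6731 + 0.05×0.6252 = 1.0718
MRP = 11.54% − 2.55% = 8.99%
E(R_P) = R_f + β_P × MRP = 2.55% + 1.0718 × 8.99% = 12.19%

12.19%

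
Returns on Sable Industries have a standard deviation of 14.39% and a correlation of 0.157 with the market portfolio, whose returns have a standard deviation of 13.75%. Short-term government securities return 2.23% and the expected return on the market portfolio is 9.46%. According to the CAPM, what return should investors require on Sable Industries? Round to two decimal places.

β = ρ × σ_i / σ_m = 0.157 × 14.39% / 13.75% = 0.1643
MRP = 9.46% − 2.23% = 7.23%
E(R) = 2.23% + 0.1643 × 7.23% = 3.42%

3.42%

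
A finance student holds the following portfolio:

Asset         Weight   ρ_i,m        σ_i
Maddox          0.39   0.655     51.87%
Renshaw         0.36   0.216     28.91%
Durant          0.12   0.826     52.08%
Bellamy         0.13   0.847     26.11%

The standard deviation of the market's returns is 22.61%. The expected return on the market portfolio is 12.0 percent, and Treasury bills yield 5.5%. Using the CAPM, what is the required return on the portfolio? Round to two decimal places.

β_Maddox = 0.655 × 51.87% / 22.61% = 1.5026
β_Renshaw = 0.216 × 28.91% / 22.61% = 0.2762
β_Durant = 0.826 × 52.08% / 22.61% = 1.9026
β_Bellamy = 0.847 × 26.11% / 22.61% = 0.9781
β_P = Σ w_i β_i = 0.39×1.5026 + 0.36×0.2762 + 0.12×1.9026 + 0.13×0.9781 = 1.0409
MRP = 12.0% − 5.5% = 6.50%
E(R_P) = R_f + β_P × MRP = 5.5% + 1.0409 × 6.5% = 12.27%

12.27%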